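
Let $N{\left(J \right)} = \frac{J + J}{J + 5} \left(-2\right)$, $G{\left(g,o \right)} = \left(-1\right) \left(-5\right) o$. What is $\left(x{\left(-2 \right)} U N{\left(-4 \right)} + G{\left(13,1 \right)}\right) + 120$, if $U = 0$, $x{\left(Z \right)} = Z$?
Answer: $125$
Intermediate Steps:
$G{\left(g,o \right)} = 5 o$
$N{\left(J \right)} = - \frac{4 J}{5 + J}$ ($N{\left(J \right)} = \frac{2 J}{5 + J} \left(-2\right) = - \frac{4 J}{5 + J}$)
$\left(x{\left(-2 \right)} U N{\left(-4 \right)} + G{\left(13,1 \right)}\right) + 120 = \left(\left(-2\right) 0 \left(\left(-4\right) \left(-4\right) \frac{1}{5 - 4}\right) + 5 \cdot 1\right) + 120 = \left(0 \left(\left(-4\right) \left(-4\right) 1^{-1}\right) + 5\right) + 120 = \left(0 \left(\left(-4\right) \left(-4\right) 1\right) + 5\right) + 120 = \left(0 \cdot 16 + 5\right) + 120 = \left(0 + 5\right) + 120 = 5 + 120 = 125$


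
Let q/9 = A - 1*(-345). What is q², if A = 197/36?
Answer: 159188689/16 ≈ 9.9493e+6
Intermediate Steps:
A = 197/36 (A = 197*(1/36) = 197/36 ≈ 5.4722)
q = 12617/4 (q = 9*(197/36 - 1*(-345)) = 9*(197/36 + 345) = 9*(12617/36) = 12617/4 ≈ 3154.3)
q² = (12617/4)² = 159188689/16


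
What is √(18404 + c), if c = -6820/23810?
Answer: √104333615202/2381 ≈ 135.66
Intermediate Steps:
c = -682/2381 (c = -6820*1/23810 = -682/2381 ≈ -0.28643)
√(18404 + c) = √(18404 - 682/2381) = √(43819242/2381) = √104333615202/2381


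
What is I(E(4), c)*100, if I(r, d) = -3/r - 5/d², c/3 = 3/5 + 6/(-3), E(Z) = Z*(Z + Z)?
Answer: -133075/3528 ≈ -37.720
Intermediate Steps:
E(Z) = 2*Z² (E(Z) = Z*(2*Z) = 2*Z²)
c = -21/5 (c = 3*(3/5 + 6/(-3)) = 3*(3*(⅕) + 6*(-⅓)) = 3*(⅗ - 2) = 3*(-7/5) = -21/5 ≈ -4.2000)
I(r, d) = -5/d² - 3/r (I(r, d) = -3/r - 5/d² = -5/d² - 3/r)
I(E(4), c)*100 = (-5/(-21/5)² - 3/(2*4²))*100 = (-5*25/441 - 3/(2*16))*100 = (-125/441 - 3/32)*100 = -5323/14112*100 = -133075/3528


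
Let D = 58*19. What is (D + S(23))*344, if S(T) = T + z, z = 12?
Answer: 391128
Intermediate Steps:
D = 1102
S(T) = 12 + T (S(T) = T + 12 = 12 + T)
(D + S(23))*344 = (1102 + (12 + 23))*344 = (1102 + 35)*344 = 1137*344 = 391128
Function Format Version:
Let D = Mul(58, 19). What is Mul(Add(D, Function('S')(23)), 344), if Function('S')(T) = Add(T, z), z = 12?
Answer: 391128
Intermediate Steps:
D = 1102
Function('S')(T) = Add(12, T) (Function('S')(T) = Add(T, 12) = Add(12, T))
Mul(Add(D, Function('S')(23)), 344) = Mul(Add(1102, Add(12, 23)), 344) = Mul(Add(1102, 35), 344) = Mul(1137, 344) = 391128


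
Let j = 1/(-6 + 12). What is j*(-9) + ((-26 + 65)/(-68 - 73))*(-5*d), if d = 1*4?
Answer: 379/94 ≈ 4.0319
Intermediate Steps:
j = 1/6 ≈ 0.16667
d = 4
j*(-9) + ((-26 + 65)/(-68 - 73))*(-5*d) = (1/6)*(-9) + ((-26 + 65)/(-68 - 73))*(-5*4) = -3/2 + (39/(-141))*(-20) = -3/2 + (39*(-1/141))*(-20) = -3/2 - 13/47*(-20) = -3/2 + 260/47 = 379/94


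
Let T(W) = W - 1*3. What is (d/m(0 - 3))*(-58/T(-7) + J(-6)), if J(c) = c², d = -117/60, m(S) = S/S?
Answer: -8151/100 ≈ -81.510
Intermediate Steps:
T(W) = -3 + W (T(W) = W - 3 = -3 + W)
m(S) = 1
d = -39/20 (d = -117*1/60 = -39/20 ≈ -1.9500)
(d/m(0 - 3))*(-58/T(-7) + J(-6)) = (-39/20/1)*(-58/(-3 - 7) + (-6)²) = (-39/20*1)*(-58/(-10) + 36) = -39*(-58*(-⅒) + 36)/20 = -39*(29/5 + 36)/20 = -39/20*209/5 = -8151/100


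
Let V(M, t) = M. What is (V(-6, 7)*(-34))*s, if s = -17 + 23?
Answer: 1224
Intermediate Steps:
s = 6
(V(-6, 7)*(-34))*s = -6*(-34)*6 = 204*6 = 1224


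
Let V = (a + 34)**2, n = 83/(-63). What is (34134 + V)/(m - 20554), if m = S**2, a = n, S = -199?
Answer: 139717327/75597543 ≈ 1.8482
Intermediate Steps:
n = -83/63 (n = 83*(-1/63) = -83/63 ≈ -1.3175)
a = -83/63 ≈ -1.3175
V = 4239481/3969 (V = (-83/63 + 34)**2 = (2059/63)**2 = 4239481/3969 ≈ 1068.1)
m = 39601 (m = (-199)**2 = 39601)
(34134 + V)/(m - 20554) = (34134 + 4239481/3969)/(39601 - 20554) = (139717327/3969)/19047 = (139717327/3969)*(1/19047) = 139717327/75597543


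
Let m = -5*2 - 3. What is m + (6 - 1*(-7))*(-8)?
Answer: -117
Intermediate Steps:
m = -13 (m = -10 - 3 = -13)
m + (6 - 1*(-7))*(-8) = -13 + (6 - 1*(-7))*(-8) = -13 + (6 + 7)*(-8) = -13 + 13*(-8) = -13 - 104 = -117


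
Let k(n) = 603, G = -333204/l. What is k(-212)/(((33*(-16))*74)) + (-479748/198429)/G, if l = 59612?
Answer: 388723350817/931939600416 ≈ 0.41711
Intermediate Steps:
G = -83301/14903 (G = -333204/59612 = -333204*1/59612 = -83301/14903 ≈ -5.5895)
k(-212)/(((33*(-16))*74)) + (-479748/198429)/G = 603/(((33*(-16))*74)) + (-479748/198429)/(-83301/14903) = 603/((-528*74)) - 479748*1/198429*(-14903/83301) = 603/(-39072) - 159916/66143*(-14903/83301) = 603*(-1/39072) + 340461164/787111149 = -201/13024 + 340461164/787111149 = 388723350817/931939600416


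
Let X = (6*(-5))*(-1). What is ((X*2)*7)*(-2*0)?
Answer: 0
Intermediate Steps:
X = 30 (X = -30*(-1) = 30)
((X*2)*7)*(-2*0) = ((30*2)*7)*(-2*0) = (60*7)*0 = 420*0 = 0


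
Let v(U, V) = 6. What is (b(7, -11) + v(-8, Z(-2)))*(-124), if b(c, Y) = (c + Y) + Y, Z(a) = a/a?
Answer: 1116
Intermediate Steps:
Z(a) = 1
b(c, Y) = c + 2*Y (b(c, Y) = (Y + c) + Y = c + 2*Y)
(b(7, -11) + v(-8, Z(-2)))*(-124) = ((7 + 2*(-11)) + 6)*(-124) = ((7 - 22) + 6)*(-124) = (-15 + 6)*(-124) = -9*(-124) = 1116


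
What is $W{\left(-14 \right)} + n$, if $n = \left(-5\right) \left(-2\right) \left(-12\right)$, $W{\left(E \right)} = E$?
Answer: $-134$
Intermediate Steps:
$n = -120$ ($n = 10 \left(-12\right) = -120$)
$W{\left(-14 \right)} + n = -14 - 120 = -134$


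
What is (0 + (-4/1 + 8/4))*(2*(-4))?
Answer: 16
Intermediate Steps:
(0 + (-4/1 + 8/4))*(2*(-4)) = (0 + (-4*1 + 8*(1/4)))*(-8) = (0 + (-4 + 2))*(-8) = (0 - 2)*(-8) = -2*(-8) = 16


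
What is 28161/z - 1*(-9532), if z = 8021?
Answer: 76484333/8021 ≈ 9535.5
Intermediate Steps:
28161/z - 1*(-9532) = 28161/8021 - 1*(-9532) = 28161*(1/8021) + 9532 = 28161/8021 + 9532 = 76484333/8021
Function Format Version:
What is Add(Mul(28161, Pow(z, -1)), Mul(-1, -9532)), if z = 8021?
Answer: Rational(76484333, 8021) ≈ 9535.5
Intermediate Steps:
Add(Mul(28161, Pow(z, -1)), Mul(-1, -9532)) = Add(Mul(28161, Pow(8021, -1)), Mul(-1, -9532)) = Add(Mul(28161, Rational(1, 8021)), 9532) = Add(Rational(28161, 8021), 9532) = Rational(76484333, 8021)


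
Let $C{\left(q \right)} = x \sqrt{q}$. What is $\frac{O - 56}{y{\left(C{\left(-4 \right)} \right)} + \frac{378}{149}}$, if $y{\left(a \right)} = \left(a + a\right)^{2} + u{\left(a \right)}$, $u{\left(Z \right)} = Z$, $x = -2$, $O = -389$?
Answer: $\frac{60722119}{8422418} - \frac{1975889 i}{4211209} \approx 7.2096 - 0.4692 i$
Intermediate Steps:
$C{\left(q \right)} = - 2 \sqrt{q}$
$y{\left(a \right)} = a + 4 a^{2}$ ($y{\left(a \right)} = \left(a + a\right)^{2} + a = \left(2 a\right)^{2} + a = 4 a^{2} + a = a + 4 a^{2}$)
$\frac{O - 56}{y{\left(C{\left(-4 \right)} \right)} + \frac{378}{149}} = \frac{-389 - 56}{- 2 \sqrt{-4} \left(1 + 4 \left(- 2 \sqrt{-4}\right)\right) + \frac{378}{149}} = - \frac{445}{- 2 \cdot 2 i \left(1 + 4 \left(- 2 \cdot 2 i\right)\right) + 378 \cdot \frac{1}{149}} = - \frac{445}{- 4 i \left(1 + 4 \left(- 4 i\right)\right) + \frac{378}{149}} = - \frac{445}{- 4 i \left(1 - 16 i\right) + \frac{378}{149}} = - \frac{445}{\frac{378}{149} - 4 i \left(1 - 16 i\right)}$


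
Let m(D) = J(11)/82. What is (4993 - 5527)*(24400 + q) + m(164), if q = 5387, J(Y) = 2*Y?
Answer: -652156567/41 ≈ -1.5906e+7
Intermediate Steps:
m(D) = 11/41 (m(D) = (2*11)/82 = 22*(1/82) = 11/41)
(4993 - 5527)*(24400 + q) + m(164) = (4993 - 5527)*(24400 + 5387) + 11/41 = -534*29787 + 11/41 = -15906258 + 11/41 = -652156567/41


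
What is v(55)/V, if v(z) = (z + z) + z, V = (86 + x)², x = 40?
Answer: 55/5292 ≈ 0.010393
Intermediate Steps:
V = 15876 (V = (86 + 40)² = 126² = 15876)
v(z) = 3*z (v(z) = 2*z + z = 3*z)
v(55)/V = (3*55)/15876 = 165*(1/15876) = 55/5292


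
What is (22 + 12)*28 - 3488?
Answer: -2536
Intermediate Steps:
(22 + 12)*28 - 3488 = 34*28 - 3488 = 952 - 3488 = -2536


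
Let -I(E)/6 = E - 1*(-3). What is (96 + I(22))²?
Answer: 2916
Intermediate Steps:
I(E) = -18 - 6*E (I(E) = -6*(E - 1*(-3)) = -6*(E + 3) = -6*(3 + E) = -18 - 6*E)
(96 + I(22))² = (96 + (-18 - 6*22))² = (96 + (-18 - 132))² = (96 - 150)² = (-54)² = 2916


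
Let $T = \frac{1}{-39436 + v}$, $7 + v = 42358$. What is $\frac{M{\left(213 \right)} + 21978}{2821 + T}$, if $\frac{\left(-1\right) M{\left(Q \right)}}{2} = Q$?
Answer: $\frac{1308835}{171317} \approx 7.6398$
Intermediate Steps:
$v = 42351$ ($v = -7 + 42358 = 42351$)
$M{\left(Q \right)} = - 2 Q$
$T = \frac{1}{2915}$ ($T = \frac{1}{-39436 + 42351} = \frac{1}{2915} \approx 0.00034305$)
$\frac{M{\left(213 \right)} + 21978}{2821 + T} = \frac{\left(-2\right) 213 + 21978}{2821 + \frac{1}{2915}} = \frac{-426 + 21978}{\frac{8223216}{2915}} = 21552 \cdot \frac{2915}{8223216} = \frac{1308835}{171317}$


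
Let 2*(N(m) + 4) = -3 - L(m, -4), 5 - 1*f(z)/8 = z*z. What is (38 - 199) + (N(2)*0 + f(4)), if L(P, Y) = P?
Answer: -249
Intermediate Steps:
f(z) = 40 - 8*z² (f(z) = 40 - 8*z*z = 40 - 8*z²)
N(m) = -11/2 - m/2 (N(m) = -4 + (-3 - m)/2 = -4 + (-3/2 - m/2) = -11/2 - m/2)
(38 - 199) + (N(2)*0 + f(4)) = (38 - 199) + ((-11/2 - ½*2)*0 + (40 - 8*4²)) = -161 + ((-11/2 - 1)*0 + (40 - 8*16)) = -161 + (-13/2*0 + (40 - 128)) = -161 + (0 - 88) = -161 - 88 = -249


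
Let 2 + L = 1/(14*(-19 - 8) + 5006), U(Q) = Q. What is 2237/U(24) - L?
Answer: 2643739/27768 ≈ 95.208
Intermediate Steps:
L = -9255/4628 (L = -2 + 1/(14*(-19 - 8) + 5006) = -2 + 1/(14*(-27) + 5006) = -2 + 1/(-378 + 5006) = -2 + 1/4628 = -9255/4628 ≈ -1.9998)
2237/U(24) - L = 2237/24 - 1*(-9255/4628) = 2237*(1/24) + 9255/4628 = 2237/24 + 9255/4628 = 2643739/27768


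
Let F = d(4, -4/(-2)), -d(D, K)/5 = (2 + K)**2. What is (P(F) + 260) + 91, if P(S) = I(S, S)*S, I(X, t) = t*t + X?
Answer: -505249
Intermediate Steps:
d(D, K) = -5*(2 + K)**2
I(X, t) = X + t**2 (I(X, t) = t**2 + X = X + t**2)
F = -80 (F = -5*(2 - 4/(-2))**2 = -5*(2 - 4*(-1/2))**2 = -5*(2 + 2)**2 = -5*4**2 = -5*16 = -80)
P(S) = S*(S + S**2) (P(S) = (S + S**2)*S = S*(S + S**2))
(P(F) + 260) + 91 = ((-80)**2*(1 - 80) + 260) + 91 = (6400*(-79) + 260) + 91 = (-505600 + 260) + 91 = -505340 + 91 = -505249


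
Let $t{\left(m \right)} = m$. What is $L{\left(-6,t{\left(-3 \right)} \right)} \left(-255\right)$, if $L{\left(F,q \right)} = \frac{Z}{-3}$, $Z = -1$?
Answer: $-85$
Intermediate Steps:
$L{\left(F,q \right)} = \frac{1}{3}$ ($L{\left(F,q \right)} = - \frac{1}{-3} = \left(-1\right) \left(- \frac{1}{3}\right) = \frac{1}{3}$)
$L{\left(-6,t{\left(-3 \right)} \right)} \left(-255\right) = \frac{1}{3} \left(-255\right) = -85$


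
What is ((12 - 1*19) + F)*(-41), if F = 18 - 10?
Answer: -41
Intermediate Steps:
F = 8
((12 - 1*19) + F)*(-41) = ((12 - 1*19) + 8)*(-41) = ((12 - 19) + 8)*(-41) = (-7 + 8)*(-41) = 1*(-41) = -41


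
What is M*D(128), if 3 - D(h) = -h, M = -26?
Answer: -3406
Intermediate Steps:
D(h) = 3 + h (D(h) = 3 - (-1)*h = 3 + h)
M*D(128) = -26*(3 + 128) = -26*131 = -3406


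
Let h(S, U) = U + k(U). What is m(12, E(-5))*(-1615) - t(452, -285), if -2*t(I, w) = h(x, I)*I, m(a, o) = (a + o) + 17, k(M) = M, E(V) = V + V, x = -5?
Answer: 173619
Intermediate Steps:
E(V) = 2*V
h(S, U) = 2*U (h(S, U) = U + U = 2*U)
m(a, o) = 17 + a + o
t(I, w) = -I² (t(I, w) = -2*I*I/2 = -I²)
m(12, E(-5))*(-1615) - t(452, -285) = (17 + 12 + 2*(-5))*(-1615) - (-1)*452² = (17 + 12 - 10)*(-1615) - (-1)*204304 = 19*(-1615) - 1*(-204304) = -30685 + 204304 = 173619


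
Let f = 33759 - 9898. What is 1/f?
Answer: 1/23861 ≈ 4.1909e-5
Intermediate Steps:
f = 23861
1/f = 1/23861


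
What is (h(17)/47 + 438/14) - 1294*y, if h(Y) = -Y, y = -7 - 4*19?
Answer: 35345432/329 ≈ 1.0743e+5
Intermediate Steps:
y = -83 (y = -7 - 76 = -83)
(h(17)/47 + 438/14) - 1294*y = (-1*17/47 + 438/14) - 1294*(-83) = (-17*1/47 + 438*(1/14)) + 107402 = (-17/47 + 219/7) + 107402 = 10174/329 + 107402 = 35345432/329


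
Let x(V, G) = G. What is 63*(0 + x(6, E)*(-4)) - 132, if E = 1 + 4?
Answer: -1392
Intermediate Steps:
E = 5
63*(0 + x(6, E)*(-4)) - 132 = 63*(0 + 5*(-4)) - 132 = 63*(0 - 20) - 132 = 63*(-20) - 132 = -1260 - 132 = -1392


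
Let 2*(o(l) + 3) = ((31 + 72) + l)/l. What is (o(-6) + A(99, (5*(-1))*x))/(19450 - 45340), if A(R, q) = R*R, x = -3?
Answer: -117479/310680 ≈ -0.37814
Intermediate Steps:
A(R, q) = R²
o(l) = -3 + (103 + l)/(2*l) (o(l) = -3 + (((31 + 72) + l)/l)/2 = -3 + ((103 + l)/l)/2 = -3 + (103 + l)/(2*l))
(o(-6) + A(99, (5*(-1))*x))/(19450 - 45340) = ((½)*(103 - 5*(-6))/(-6) + 99²)/(19450 - 45340) = ((½)*(-⅙)*(103 + 30) + 9801)/(-25890) = ((½)*(-⅙)*133 + 9801)*(-1/25890) = (-133/12 + 9801)*(-1/25890) = (117479/12)*(-1/25890) = -117479/310680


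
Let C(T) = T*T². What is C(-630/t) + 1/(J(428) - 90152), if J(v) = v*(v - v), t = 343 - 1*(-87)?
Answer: -22542316651/7167715064 ≈ -3.1450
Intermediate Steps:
t = 430 (t = 343 + 87 = 430)
J(v) = 0 (J(v) = v*0 = 0)
C(T) = T³
C(-630/t) + 1/(J(428) - 90152) = (-630/430)³ + 1/(0 - 90152) = (-630*1/430)³ + 1/(-90152) = (-63/43)³ - 1/90152 = -250047/79507 - 1/90152 = -22542316651/7167715064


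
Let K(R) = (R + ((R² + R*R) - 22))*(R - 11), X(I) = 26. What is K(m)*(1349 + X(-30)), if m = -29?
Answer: -89705000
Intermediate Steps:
K(R) = (-11 + R)*(-22 + R + 2*R²) (K(R) = (R + ((R² + R²) - 22))*(-11 + R) = (R + (2*R² - 22))*(-11 + R) = (R + (-22 + 2*R²))*(-11 + R) = (-22 + R + 2*R²)*(-11 + R) = (-11 + R)*(-22 + R + 2*R²))
K(m)*(1349 + X(-30)) = (242 - 33*(-29) - 21*(-29)² + 2*(-29)³)*(1349 + 26) = (242 + 957 - 21*841 + 2*(-24389))*1375 = (242 + 957 - 17661 - 48778)*1375 = -65240*1375 = -89705000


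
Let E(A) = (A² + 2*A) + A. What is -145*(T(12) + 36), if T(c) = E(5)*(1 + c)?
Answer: -80620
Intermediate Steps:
E(A) = A² + 3*A
T(c) = 40 + 40*c (T(c) = (5*(3 + 5))*(1 + c) = (5*8)*(1 + c) = 40*(1 + c) = 40 + 40*c)
-145*(T(12) + 36) = -145*((40 + 40*12) + 36) = -145*((40 + 480) + 36) = -145*(520 + 36) = -145*556 = -80620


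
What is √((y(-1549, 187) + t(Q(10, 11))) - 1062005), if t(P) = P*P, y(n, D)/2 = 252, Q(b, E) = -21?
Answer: 2*I*√265265 ≈ 1030.1*I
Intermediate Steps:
y(n, D) = 504 (y(n, D) = 2*252 = 504)
t(P) = P²
√((y(-1549, 187) + t(Q(10, 11))) - 1062005) = √((504 + (-21)²) - 1062005) = √((504 + 441) - 1062005) = √(945 - 1062005) = √(-1061060) = 2*I*√265265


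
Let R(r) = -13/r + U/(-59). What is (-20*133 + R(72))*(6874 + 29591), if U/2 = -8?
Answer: -137342930725/1416 ≈ -9.6994e+7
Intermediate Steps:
U = -16 (U = 2*(-8) = -16)
R(r) = 16/59 - 13/r (R(r) = -13/r - 16/(-59) = -13/r - 16*(-1/59) = -13/r + 16/59 = 16/59 - 13/r)
(-20*133 + R(72))*(6874 + 29591) = (-20*133 + (16/59 - 13/72))*(6874 + 29591) = (-2660 + (16/59 - 13*1/72))*36465 = (-2660 + (16/59 - 13/72))*36465 = (-2660 + 385/4248)*36465 = -11299295/4248*36465 = -137342930725/1416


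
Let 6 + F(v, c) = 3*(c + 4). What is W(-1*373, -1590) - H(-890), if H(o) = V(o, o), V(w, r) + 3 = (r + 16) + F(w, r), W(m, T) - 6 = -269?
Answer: 3278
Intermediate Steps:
W(m, T) = -263 (W(m, T) = 6 - 269 = -263)
F(v, c) = 6 + 3*c (F(v, c) = -6 + 3*(c + 4) = -6 + 3*(4 + c) = -6 + (12 + 3*c) = 6 + 3*c)
V(w, r) = 19 + 4*r (V(w, r) = -3 + ((r + 16) + (6 + 3*r)) = -3 + ((16 + r) + (6 + 3*r)) = -3 + (22 + 4*r) = 19 + 4*r)
H(o) = 19 + 4*o
W(-1*373, -1590) - H(-890) = -263 - (19 + 4*(-890)) = -263 - (19 - 3560) = -263 - 1*(-3541) = -263 + 3541 = 3278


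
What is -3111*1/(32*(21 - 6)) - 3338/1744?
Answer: -146413/17440 ≈ -8.3952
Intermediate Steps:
-3111*1/(32*(21 - 6)) - 3338/1744 = -3111/(15*32) - 3338*1/1744 = -3111/480 - 1669/872 = -3111*1/480 - 1669/872 = -1037/160 - 1669/872 = -146413/17440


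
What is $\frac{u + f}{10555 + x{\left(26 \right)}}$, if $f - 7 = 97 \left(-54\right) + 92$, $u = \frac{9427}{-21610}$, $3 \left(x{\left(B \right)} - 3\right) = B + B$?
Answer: $- \frac{333189651}{685598860} \approx -0.48598$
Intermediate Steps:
$x{\left(B \right)} = 3 + \frac{2 B}{3}$ ($x{\left(B \right)} = 3 + \frac{B + B}{3} = 3 + \frac{2 B}{3}$)
$u = - \frac{9427}{21610}$ ($u = 9427 \left(- \frac{1}{21610}\right) = - \frac{9427}{21610} \approx -0.43623$)
$f = -5139$ ($f = 7 + \left(97 \left(-54\right) + 92\right) = 7 + \left(-5238 + 92\right) = 7 - 5146 = -5139$)
$\frac{u + f}{10555 + x{\left(26 \right)}} = \frac{- \frac{9427}{21610} - 5139}{10555 + \left(3 + \frac{2}{3} \cdot 26\right)} = - \frac{111063217}{21610 \left(10555 + \left(3 + \frac{52}{3}\right)\right)} = - \frac{111063217}{21610 \left(10555 + \frac{61}{3}\right)} = - \frac{111063217}{21610 \cdot \frac{31726}{3}} = \left(- \frac{111063217}{21610}\right) \frac{3}{31726} = - \frac{333189651}{685598860}$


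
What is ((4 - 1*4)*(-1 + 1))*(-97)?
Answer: 0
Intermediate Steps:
((4 - 1*4)*(-1 + 1))*(-97) = ((4 - 4)*0)*(-97) = (0*0)*(-97) = 0*(-97) = 0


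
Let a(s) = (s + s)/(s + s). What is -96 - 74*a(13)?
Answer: -170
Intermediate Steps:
a(s) = 1 (a(s) = (2*s)/((2*s)) = (2*s)*(1/(2*s)) = 1)
-96 - 74*a(13) = -96 - 74*1 = -96 - 74 = -170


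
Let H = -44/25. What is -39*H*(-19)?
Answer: -32604/25 ≈ -1304.2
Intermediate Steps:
H = -44/25 (H = -44*1/25 = -44/25 ≈ -1.7600)
-39*H*(-19) = -39*(-44/25)*(-19) = (1716/25)*(-19) = -32604/25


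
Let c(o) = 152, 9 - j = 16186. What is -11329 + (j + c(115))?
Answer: -27354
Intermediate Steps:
j = -16177 (j = 9 - 1*16186 = 9 - 16186 = -16177)
-11329 + (j + c(115)) = -11329 + (-16177 + 152) = -11329 - 16025 = -27354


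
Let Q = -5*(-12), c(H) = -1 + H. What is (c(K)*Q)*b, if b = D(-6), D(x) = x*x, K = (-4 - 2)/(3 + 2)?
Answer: -4752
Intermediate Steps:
K = -6/5 ≈ -1.2000
D(x) = x²
b = 36 (b = (-6)² = 36)
Q = 60
(c(K)*Q)*b = ((-1 - 6/5)*60)*36 = -11/5*60*36 = -132*36 = -4752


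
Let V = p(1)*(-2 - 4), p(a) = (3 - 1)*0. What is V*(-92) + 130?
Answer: 130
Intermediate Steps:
p(a) = 0 (p(a) = 2*0 = 0)
V = 0 (V = 0*(-2 - 4) = 0*(-6) = 0)
V*(-92) + 130 = 0*(-92) + 130 = 0 + 130 = 130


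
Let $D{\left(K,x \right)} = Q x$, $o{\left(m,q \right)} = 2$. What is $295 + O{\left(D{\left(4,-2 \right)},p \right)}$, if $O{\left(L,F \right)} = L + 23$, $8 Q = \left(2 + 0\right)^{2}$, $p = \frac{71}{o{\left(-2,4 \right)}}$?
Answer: $317$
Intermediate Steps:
$p = \frac{71}{2} \approx 35.5$
$Q = \frac{1}{2}$ ($Q = \frac{\left(2 + 0\right)^{2}}{8} = \frac{2^{2}}{8} = \frac{1}{8} \cdot 4 = \frac{1}{2} \approx 0.5$)
$D{\left(K,x \right)} = \frac{x}{2}$
$O{\left(L,F \right)} = 23 + L$
$295 + O{\left(D{\left(4,-2 \right)},p \right)} = 295 + \left(23 + \frac{1}{2} \left(-2\right)\right) = 295 + \left(23 - 1\right) = 295 + 22 = 317$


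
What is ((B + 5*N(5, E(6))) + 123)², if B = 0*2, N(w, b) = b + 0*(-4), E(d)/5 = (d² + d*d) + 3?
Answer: 3992004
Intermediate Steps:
E(d) = 15 + 10*d² (E(d) = 5*((d² + d*d) + 3) = 5*((d² + d²) + 3) = 5*(2*d² + 3) = 5*(3 + 2*d²) = 15 + 10*d²)
N(w, b) = b (N(w, b) = b + 0 = b)
B = 0
((B + 5*N(5, E(6))) + 123)² = ((0 + 5*(15 + 10*6²)) + 123)² = ((0 + 5*(15 + 10*36)) + 123)² = ((0 + 5*(15 + 360)) + 123)² = ((0 + 5*375) + 123)² = ((0 + 1875) + 123)² = (1875 + 123)² = 1998² = 3992004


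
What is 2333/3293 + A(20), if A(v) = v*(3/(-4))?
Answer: -47062/3293 ≈ -14.292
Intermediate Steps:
A(v) = -3*v/4 (A(v) = v*(3*(-¼)) = v*(-¾) = -3*v/4)
2333/3293 + A(20) = 2333/3293 - ¾*20 = 2333*(1/3293) - 15 = 2333/3293 - 15 = -47062/3293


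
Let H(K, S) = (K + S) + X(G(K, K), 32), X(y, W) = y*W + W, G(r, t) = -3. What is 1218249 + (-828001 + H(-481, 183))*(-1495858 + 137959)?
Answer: 1124834507586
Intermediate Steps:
X(y, W) = W + W*y (X(y, W) = W*y + W = W + W*y)
H(K, S) = -64 + K + S (H(K, S) = (K + S) + 32*(1 - 3) = (K + S) + 32*(-2) = (K + S) - 64 = -64 + K + S)
1218249 + (-828001 + H(-481, 183))*(-1495858 + 137959) = 1218249 + (-828001 + (-64 - 481 + 183))*(-1495858 + 137959) = 1218249 + (-828001 - 362)*(-1357899) = 1218249 - 828363*(-1357899) = 1218249 + 1124833289337 = 1124834507586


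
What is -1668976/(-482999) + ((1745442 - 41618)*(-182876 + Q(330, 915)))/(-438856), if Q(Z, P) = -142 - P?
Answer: 1720085546934178/2408716013 ≈ 7.1411e+5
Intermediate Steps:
-1668976/(-482999) + ((1745442 - 41618)*(-182876 + Q(330, 915)))/(-438856) = -1668976/(-482999) + ((1745442 - 41618)*(-182876 + (-142 - 1*915)))/(-438856) = -1668976*(-1/482999) + (1703824*(-182876 + (-142 - 915)))*(-1/438856) = 1668976/482999 + (1703824*(-182876 - 1057))*(-1/438856) = 1668976/482999 + (1703824*(-183933))*(-1/438856) = 1668976/482999 - 313389459792*(-1/438856) = 1668976/482999 + 39173682474/54857 = 1720085546934178/2408716013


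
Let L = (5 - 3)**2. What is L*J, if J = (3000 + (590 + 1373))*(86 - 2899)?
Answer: -55843676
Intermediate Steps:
J = -13960919 (J = (3000 + 1963)*(-2813) = 4963*(-2813) = -13960919)
L = 4 (L = 2**2 = 4)
L*J = 4*(-13960919) = -55843676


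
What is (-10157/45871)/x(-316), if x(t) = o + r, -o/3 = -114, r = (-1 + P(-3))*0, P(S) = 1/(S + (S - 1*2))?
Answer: -1451/2241126 ≈ -0.00064744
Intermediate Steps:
P(S) = 1/(-2 + 2*S) (P(S) = 1/(S + (S - 2)) = 1/(S + (-2 + S)) = 1/(-2 + 2*S))
r = 0 (r = (-1 + 1/(2*(-1 - 3)))*0 = (-1 + (½)/(-4))*0 = (-1 + (½)*(-¼))*0 = (-1 - ⅛)*0 = -9/8*0 = 0)
o = 342 (o = -3*(-114) = 342)
x(t) = 342 (x(t) = 342 + 0 = 342)
(-10157/45871)/x(-316) = -10157/45871/342 = -10157*1/45871*(1/342) = -1451/6553*1/342 = -1451/2241126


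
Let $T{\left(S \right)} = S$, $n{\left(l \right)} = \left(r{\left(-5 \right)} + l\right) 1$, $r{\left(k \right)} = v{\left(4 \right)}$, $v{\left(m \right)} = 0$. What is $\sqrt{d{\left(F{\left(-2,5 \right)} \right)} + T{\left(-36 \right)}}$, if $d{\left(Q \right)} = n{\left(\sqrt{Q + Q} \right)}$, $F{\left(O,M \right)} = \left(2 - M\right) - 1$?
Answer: $\sqrt{-36 + 2 i \sqrt{2}} \approx 0.23552 + 6.0046 i$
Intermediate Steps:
$r{\left(k \right)} = 0$
$n{\left(l \right)} = l$ ($n{\left(l \right)} = \left(0 + l\right) 1 = l 1 = l$)
$F{\left(O,M \right)} = 1 - M$
$d{\left(Q \right)} = \sqrt{2} \sqrt{Q}$ ($d{\left(Q \right)} = \sqrt{Q + Q} = \sqrt{2 Q} = \sqrt{2} \sqrt{Q}$)
$\sqrt{d{\left(F{\left(-2,5 \right)} \right)} + T{\left(-36 \right)}} = \sqrt{\sqrt{2} \sqrt{1 - 5} - 36} = \sqrt{\sqrt{2} \sqrt{-4} - 36} = \sqrt{\sqrt{2} \cdot 2 i - 36} = \sqrt{2 i \sqrt{2} - 36} = \sqrt{-36 + 2 i \sqrt{2}}$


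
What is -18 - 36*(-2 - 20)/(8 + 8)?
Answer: 63/2 ≈ 31.500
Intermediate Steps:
-18 - 36*(-2 - 20)/(8 + 8) = -18 - (-792)/16 = -18 - 36*(-11/8) = -18 + 99/2 = 63/2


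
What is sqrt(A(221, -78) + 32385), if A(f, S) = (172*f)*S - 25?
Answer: 4*I*sqrt(183286) ≈ 1712.5*I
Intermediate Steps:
A(f, S) = -25 + 172*S*f (A(f, S) = 172*S*f - 25 = -25 + 172*S*f)
sqrt(A(221, -78) + 32385) = sqrt((-25 + 172*(-78)*221) + 32385) = sqrt((-25 - 2964936) + 32385) = sqrt(-2964961 + 32385) = sqrt(-2932576) = 4*I*sqrt(183286)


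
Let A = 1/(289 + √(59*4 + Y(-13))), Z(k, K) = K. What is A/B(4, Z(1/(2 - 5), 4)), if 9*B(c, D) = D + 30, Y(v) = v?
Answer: 51/55532 - 3*√223/944044 ≈ 0.00087093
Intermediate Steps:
B(c, D) = 10/3 + D/9 (B(c, D) = (D + 30)/9 = (30 + D)/9 = 10/3 + D/9)
A = 1/(289 + √223) (A = 1/(289 + √(59*4 - 13)) = 1/(289 + √(236 - 13)) = 1/(289 + √223) ≈ 0.0032902)
A/B(4, Z(1/(2 - 5), 4)) = (289/83298 - √223/83298)/(10/3 + (⅑)*4) = (289/83298 - √223/83298)/(10/3 + 4/9) = (289/83298 - √223/83298)/(34/9) = (289/83298 - √223/83298)*(9/34) = 51/55532 - 3*√223/944044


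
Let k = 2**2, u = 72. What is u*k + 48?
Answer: 336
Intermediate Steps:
k = 4
u*k + 48 = 72*4 + 48 = 288 + 48 = 336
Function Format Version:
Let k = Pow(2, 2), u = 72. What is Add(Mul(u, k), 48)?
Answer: 336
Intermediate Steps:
k = 4
Add(Mul(u, k), 48) = Add(Mul(72, 4), 48) = Add(288, 48) = 336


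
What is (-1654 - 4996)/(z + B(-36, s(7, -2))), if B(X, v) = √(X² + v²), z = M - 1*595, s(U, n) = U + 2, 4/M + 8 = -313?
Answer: 203858007675/18169365272 + 3083501925*√17/18169365272 ≈ 11.920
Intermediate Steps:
M = -4/321 (M = 4/(-8 - 313) = 4/(-321) = 4*(-1/321) = -4/321 ≈ -0.012461)
s(U, n) = 2 + U
z = -190999/321 (z = -4/321 - 1*595 = -4/321 - 595 = -190999/321 ≈ -595.01)
(-1654 - 4996)/(z + B(-36, s(7, -2))) = (-1654 - 4996)/(-190999/321 + √((-36)² + (2 + 7)²)) = -6650/(-190999/321 + √(1296 + 9²)) = -6650/(-190999/321 + √(1296 + 81)) = -6650/(-190999/321 + √1377) = -6650/(-190999/321 + 9*√17)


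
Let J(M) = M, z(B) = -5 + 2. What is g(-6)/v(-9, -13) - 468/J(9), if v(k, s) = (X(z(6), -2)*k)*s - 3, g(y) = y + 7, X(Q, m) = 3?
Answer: -18095/348 ≈ -51.997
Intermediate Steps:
z(B) = -3
g(y) = 7 + y
v(k, s) = -3 + 3*k*s (v(k, s) = (3*k)*s - 3 = 3*k*s - 3 = -3 + 3*k*s)
g(-6)/v(-9, -13) - 468/J(9) = (7 - 6)/(-3 + 3*(-9)*(-13)) - 468/9 = 1/(-3 + 351) - 468*⅑ = 1/348 - 52 = -18095/348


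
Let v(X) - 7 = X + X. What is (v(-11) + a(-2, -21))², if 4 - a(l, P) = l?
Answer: 81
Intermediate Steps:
v(X) = 7 + 2*X (v(X) = 7 + (X + X) = 7 + 2*X)
a(l, P) = 4 - l
(v(-11) + a(-2, -21))² = ((7 + 2*(-11)) + (4 - 1*(-2)))² = ((7 - 22) + (4 + 2))² = (-15 + 6)² = (-9)² = 81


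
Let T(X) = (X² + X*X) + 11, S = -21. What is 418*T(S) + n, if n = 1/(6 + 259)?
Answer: 98917611/265 ≈ 3.7327e+5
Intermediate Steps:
T(X) = 11 + 2*X² (T(X) = (X² + X²) + 11 = 2*X² + 11 = 11 + 2*X²)
n = 1/265 ≈ 0.0037736
418*T(S) + n = 418*(11 + 2*(-21)²) + 1/265 = 418*(11 + 2*441) + 1/265 = 418*(11 + 882) + 1/265 = 418*893 + 1/265 = 373274 + 1/265 = 98917611/265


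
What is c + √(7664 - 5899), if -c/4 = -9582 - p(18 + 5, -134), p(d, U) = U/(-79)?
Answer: 3028448/79 + √1765 ≈ 38377.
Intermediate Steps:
p(d, U) = -U/79 (p(d, U) = U*(-1/79) = -U/79)
c = 3028448/79 (c = -4*(-9582 - (-1)*(-134)/79) = -4*(-9582 - 1*134/79) = -4*(-9582 - 134/79) = -4*(-757112/79) = 3028448/79 ≈ 38335.)
c + √(7664 - 5899) = 3028448/79 + √(7664 - 5899) = 3028448/79 + √1765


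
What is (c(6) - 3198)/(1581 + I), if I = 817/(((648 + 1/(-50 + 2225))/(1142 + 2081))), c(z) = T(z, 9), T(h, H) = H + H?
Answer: -39314870/69784679 ≈ -0.56337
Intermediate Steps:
T(h, H) = 2*H
c(z) = 18 (c(z) = 2*9 = 18)
I = 301431075/74179 (I = 817/(((648 + 1/2175)/3223)) = 817/(((648 + 1/2175)*(1/3223))) = 817/(((1409401/2175)*(1/3223))) = 817/(1409401/7010025) = 817*(7010025/1409401) = 301431075/74179 ≈ 4063.6)
(c(6) - 3198)/(1581 + I) = (18 - 3198)/(1581 + 301431075/74179) = -3180/418708074/74179 = -3180*74179/418708074 = -39314870/69784679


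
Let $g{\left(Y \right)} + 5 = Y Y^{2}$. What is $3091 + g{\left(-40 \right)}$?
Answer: $-60914$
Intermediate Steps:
$g{\left(Y \right)} = -5 + Y^{3}$ ($g{\left(Y \right)} = -5 + Y Y^{2} = -5 + Y^{3}$)
$3091 + g{\left(-40 \right)} = 3091 + \left(-5 + \left(-40\right)^{3}\right) = 3091 - 64005 = -60914$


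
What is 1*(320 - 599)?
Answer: -279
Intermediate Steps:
1*(320 - 599) = 1*(-279) = -279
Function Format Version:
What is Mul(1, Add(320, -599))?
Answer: -279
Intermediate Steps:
Mul(1, Add(320, -599)) = Mul(1, -279) = -279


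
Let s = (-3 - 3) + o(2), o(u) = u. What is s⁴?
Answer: 256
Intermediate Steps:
s = -4 (s = (-3 - 3) + 2 = -6 + 2 = -4)
s⁴ = (-4)⁴ = 256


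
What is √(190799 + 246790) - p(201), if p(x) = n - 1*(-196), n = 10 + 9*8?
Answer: -278 + 3*√48621 ≈ 383.50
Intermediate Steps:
n = 82 (n = 10 + 72 = 82)
p(x) = 278 (p(x) = 82 - 1*(-196) = 82 + 196 = 278)
√(190799 + 246790) - p(201) = √(190799 + 246790) - 1*278 = √437589 - 278 = 3*√48621 - 278 = -278 + 3*√48621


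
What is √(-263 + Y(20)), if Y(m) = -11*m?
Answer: I*√483 ≈ 21.977*I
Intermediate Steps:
√(-263 + Y(20)) = √(-263 - 11*20) = √(-263 - 220) = √(-483) = I*√483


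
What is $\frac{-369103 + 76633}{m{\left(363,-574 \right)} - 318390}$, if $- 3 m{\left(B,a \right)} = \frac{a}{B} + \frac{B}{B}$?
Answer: $\frac{318499830}{346726499} \approx 0.91859$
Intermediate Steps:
$m{\left(B,a \right)} = - \frac{1}{3} - \frac{a}{3 B}$ ($m{\left(B,a \right)} = - \frac{\frac{a}{B} + \frac{B}{B}}{3} = - \frac{\frac{a}{B} + 1}{3} = - \frac{1 + \frac{a}{B}}{3} = - \frac{1}{3} - \frac{a}{3 B}$)
$\frac{-369103 + 76633}{m{\left(363,-574 \right)} - 318390} = \frac{-369103 + 76633}{\frac{\left(-1\right) 363 - -574}{3 \cdot 363} - 318390} = - \frac{292470}{\frac{1}{3} \cdot \frac{1}{363} \left(-363 + 574\right) - 318390} = - \frac{292470}{\frac{1}{3} \cdot \frac{1}{363} \cdot 211 - 318390} = - \frac{292470}{\frac{211}{1089} - 318390} = - \frac{292470}{- \frac{346726499}{1089}} = \left(-292470\right) \left(- \frac{1089}{346726499}\right) = \frac{318499830}{346726499}$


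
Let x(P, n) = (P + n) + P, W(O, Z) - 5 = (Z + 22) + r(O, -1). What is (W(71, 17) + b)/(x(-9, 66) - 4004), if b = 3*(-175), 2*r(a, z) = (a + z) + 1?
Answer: 891/7912 ≈ 0.11261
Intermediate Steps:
r(a, z) = 1/2 + a/2 + z/2 (r(a, z) = ((a + z) + 1)/2 = (1 + a + z)/2 = 1/2 + a/2 + z/2)
b = -525
W(O, Z) = 27 + Z + O/2 (W(O, Z) = 5 + ((Z + 22) + (1/2 + O/2 + (1/2)*(-1))) = 5 + ((22 + Z) + (1/2 + O/2 - 1/2)) = 5 + ((22 + Z) + O/2) = 5 + (22 + Z + O/2) = 27 + Z + O/2)
x(P, n) = n + 2*P
(W(71, 17) + b)/(x(-9, 66) - 4004) = ((27 + 17 + (1/2)*71) - 525)/((66 + 2*(-9)) - 4004) = ((27 + 17 + 71/2) - 525)/((66 - 18) - 4004) = (159/2 - 525)/(48 - 4004) = -891/2/(-3956) = -891/2*(-1/3956) = 891/7912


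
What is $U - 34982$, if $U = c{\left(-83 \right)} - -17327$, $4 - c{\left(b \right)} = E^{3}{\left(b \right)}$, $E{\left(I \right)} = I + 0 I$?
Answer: $554136$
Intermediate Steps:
$E{\left(I \right)} = I$ ($E{\left(I \right)} = I + 0 = I$)
$c{\left(b \right)} = 4 - b^{3}$
$U = 589118$ ($U = \left(4 - \left(-83\right)^{3}\right) - -17327 = \left(4 - -571787\right) + 17327 = \left(4 + 571787\right) + 17327 = 571791 + 17327 = 589118$)
$U - 34982 = 589118 - 34982 = 554136$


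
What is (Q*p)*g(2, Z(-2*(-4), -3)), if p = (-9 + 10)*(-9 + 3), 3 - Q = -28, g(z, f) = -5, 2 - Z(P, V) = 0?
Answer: 930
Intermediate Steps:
Z(P, V) = 2 (Z(P, V) = 2 - 1*0 = 2 + 0 = 2)
Q = 31 (Q = 3 - 1*(-28) = 3 + 28 = 31)
p = -6 (p = 1*(-6) = -6)
(Q*p)*g(2, Z(-2*(-4), -3)) = (31*(-6))*(-5) = -186*(-5) = 930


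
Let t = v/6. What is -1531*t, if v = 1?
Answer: -1531/6 ≈ -255.17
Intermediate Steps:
t = ⅙ (t = 1/6 = 1*(⅙) = ⅙ ≈ 0.16667)
-1531*t = -1531*⅙ = -1531/6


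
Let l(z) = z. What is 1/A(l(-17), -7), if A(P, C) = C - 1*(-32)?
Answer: 1/25 ≈ 0.040000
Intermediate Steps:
A(P, C) = 32 + C (A(P, C) = C + 32 = 32 + C)
1/A(l(-17), -7) = 1/(32 - 7) = 1/25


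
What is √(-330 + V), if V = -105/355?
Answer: I*√1665021/71 ≈ 18.174*I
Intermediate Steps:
V = -21/71 (V = -105*1/355 = -21/71 ≈ -0.29577)
√(-330 + V) = √(-330 - 21/71) = √(-23451/71) = I*√1665021/71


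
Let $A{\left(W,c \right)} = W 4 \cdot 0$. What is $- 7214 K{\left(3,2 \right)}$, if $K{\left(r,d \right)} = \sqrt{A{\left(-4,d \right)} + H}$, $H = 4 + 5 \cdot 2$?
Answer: $- 7214 \sqrt{14} \approx -26992.0$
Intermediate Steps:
$A{\left(W,c \right)} = 0$ ($A{\left(W,c \right)} = 4 W 0 = 0$)
$H = 14$ ($H = 4 + 10 = 14$)
$K{\left(r,d \right)} = \sqrt{14}$ ($K{\left(r,d \right)} = \sqrt{0 + 14} = \sqrt{14}$)
$- 7214 K{\left(3,2 \right)} = - 7214 \sqrt{14}$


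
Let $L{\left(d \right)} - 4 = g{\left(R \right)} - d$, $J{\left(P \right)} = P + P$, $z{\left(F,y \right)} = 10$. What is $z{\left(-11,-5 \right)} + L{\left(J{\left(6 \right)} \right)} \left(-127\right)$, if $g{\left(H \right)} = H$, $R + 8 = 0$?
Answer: $2042$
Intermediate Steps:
$R = -8$ ($R = -8 + 0 = -8$)
$J{\left(P \right)} = 2 P$
$L{\left(d \right)} = -4 - d$ ($L{\left(d \right)} = 4 - \left(8 + d\right) = -4 - d$)
$z{\left(-11,-5 \right)} + L{\left(J{\left(6 \right)} \right)} \left(-127\right) = 10 + \left(-4 - 2 \cdot 6\right) \left(-127\right) = 10 + \left(-4 - 12\right) \left(-127\right) = 10 - -2032 = 10 + 2032 = 2042$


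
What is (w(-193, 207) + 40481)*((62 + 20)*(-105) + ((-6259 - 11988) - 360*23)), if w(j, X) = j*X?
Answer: -18622610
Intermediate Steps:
w(j, X) = X*j
(w(-193, 207) + 40481)*((62 + 20)*(-105) + ((-6259 - 11988) - 360*23)) = (207*(-193) + 40481)*((62 + 20)*(-105) + ((-6259 - 11988) - 360*23)) = (-39951 + 40481)*(82*(-105) + (-18247 - 8280)) = 530*(-8610 - 26527) = 530*(-35137) = -18622610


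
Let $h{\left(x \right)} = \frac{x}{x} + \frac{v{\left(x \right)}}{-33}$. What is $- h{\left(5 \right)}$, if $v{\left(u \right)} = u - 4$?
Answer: $- \frac{32}{33} \approx -0.9697$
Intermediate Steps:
$v{\left(u \right)} = -4 + u$ ($v{\left(u \right)} = u - 4 = -4 + u$)
$h{\left(x \right)} = \frac{37}{33} - \frac{x}{33}$ ($h{\left(x \right)} = \frac{x}{x} + \frac{-4 + x}{-33} = 1 + \left(-4 + x\right) \left(- \frac{1}{33}\right) = 1 - \left(- \frac{4}{33} + \frac{x}{33}\right) = \frac{37}{33} - \frac{x}{33}$)
$- h{\left(5 \right)} = - (\frac{37}{33} - \frac{5}{33}) = \left(-1\right) \frac{32}{33} = - \frac{32}{33}$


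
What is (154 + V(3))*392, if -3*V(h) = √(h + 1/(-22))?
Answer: 60368 - 196*√1430/33 ≈ 60143.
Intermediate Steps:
V(h) = -√(-1/22 + h)/3 (V(h) = -√(h + 1/(-22))/3 = -√(h - 1/22)/3 = -√(-1/22 + h)/3)
(154 + V(3))*392 = (154 - √(-22 + 484*3)/66)*392 = (154 - √(-22 + 1452)/66)*392 = (154 - √1430/66)*392 = 60368 - 196*√1430/33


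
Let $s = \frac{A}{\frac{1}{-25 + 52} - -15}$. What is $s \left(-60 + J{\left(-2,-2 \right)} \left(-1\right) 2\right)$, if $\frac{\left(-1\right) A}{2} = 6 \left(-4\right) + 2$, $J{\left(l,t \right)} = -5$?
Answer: $- \frac{29700}{203} \approx -146.31$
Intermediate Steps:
$A = 44$ ($A = - 2 \left(6 \left(-4\right) + 2\right) = - 2 \left(-24 + 2\right) = \left(-2\right) \left(-22\right) = 44$)
$s = \frac{594}{203}$ ($s = \frac{44}{\frac{1}{-25 + 52} - -15} = \frac{44}{\frac{1}{27} + 15} = \frac{44}{\frac{406}{27}} = 44 \cdot \frac{27}{406} = \frac{594}{203} \approx 2.9261$)
$s \left(-60 + J{\left(-2,-2 \right)} \left(-1\right) 2\right) = \frac{594 \left(-60 + \left(-5\right) \left(-1\right) 2\right)}{203} = \frac{594 \left(-60 + 5 \cdot 2\right)}{203} = \frac{594 \left(-60 + 10\right)}{203} = \frac{594}{203} \left(-50\right) = - \frac{29700}{203}$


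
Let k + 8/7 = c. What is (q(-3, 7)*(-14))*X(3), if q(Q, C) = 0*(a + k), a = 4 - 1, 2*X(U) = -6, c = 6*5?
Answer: 0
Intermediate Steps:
c = 30
X(U) = -3 (X(U) = (½)*(-6) = -3)
a = 3
k = 202/7 (k = -8/7 + 30 = 202/7 ≈ 28.857)
q(Q, C) = 0 (q(Q, C) = 0*(3 + 202/7) = 0*(223/7) = 0)
(q(-3, 7)*(-14))*X(3) = (0*(-14))*(-3) = 0*(-3) = 0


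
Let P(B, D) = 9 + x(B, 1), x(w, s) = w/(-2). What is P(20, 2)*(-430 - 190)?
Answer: 620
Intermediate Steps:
x(w, s) = -w/2 (x(w, s) = w*(-½) = -w/2)
P(B, D) = 9 - B/2
P(20, 2)*(-430 - 190) = (9 - ½*20)*(-430 - 190) = (9 - 10)*(-620) = -1*(-620) = 620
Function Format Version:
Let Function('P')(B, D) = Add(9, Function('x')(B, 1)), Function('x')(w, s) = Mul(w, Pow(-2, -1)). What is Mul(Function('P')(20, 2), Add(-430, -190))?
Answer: 620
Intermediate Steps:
Function('x')(w, s) = Mul(Rational(-1, 2), w) (Function('x')(w, s) = Mul(w, Rational(-1, 2)) = Mul(Rational(-1, 2), w))
Function('P')(B, D) = Add(9, Mul(Rational(-1, 2), B))
Mul(Function('P')(20, 2), Add(-430, -190)) = Mul(Add(9, Mul(Rational(-1, 2), 20)), Add(-430, -190)) = Mul(Add(9, -10), -620) = Mul(-1, -620) = 620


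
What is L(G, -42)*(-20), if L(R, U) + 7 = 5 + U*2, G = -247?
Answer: 1720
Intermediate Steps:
L(R, U) = -2 + 2*U (L(R, U) = -7 + (5 + U*2) = -7 + (5 + 2*U) = -2 + 2*U)
L(G, -42)*(-20) = (-2 + 2*(-42))*(-20) = (-2 - 84)*(-20) = -86*(-20) = 1720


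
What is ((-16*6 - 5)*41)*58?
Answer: -240178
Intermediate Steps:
((-16*6 - 5)*41)*58 = ((-4*24 - 5)*41)*58 = ((-96 - 5)*41)*58 = -101*41*58 = -4141*58 = -240178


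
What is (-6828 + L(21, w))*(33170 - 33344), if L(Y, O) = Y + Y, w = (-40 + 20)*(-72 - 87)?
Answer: 1180764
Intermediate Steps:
w = 3180 (w = -20*(-159) = 3180)
L(Y, O) = 2*Y
(-6828 + L(21, w))*(33170 - 33344) = (-6828 + 2*21)*(33170 - 33344) = (-6828 + 42)*(-174) = -6786*(-174) = 1180764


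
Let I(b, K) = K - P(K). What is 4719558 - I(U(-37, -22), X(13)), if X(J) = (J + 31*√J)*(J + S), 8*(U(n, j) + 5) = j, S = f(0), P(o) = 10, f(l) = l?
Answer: 4719399 - 403*√13 ≈ 4.7179e+6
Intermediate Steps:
S = 0
U(n, j) = -5 + j/8
X(J) = J*(J + 31*√J) (X(J) = (J + 31*√J)*(J + 0) = (J + 31*√J)*J = J*(J + 31*√J))
I(b, K) = -10 + K (I(b, K) = K - 1*10 = K - 10 = -10 + K)
4719558 - I(U(-37, -22), X(13)) = 4719558 - (-10 + (13² + 31*13^(3/2))) = 4719558 - (-10 + (169 + 31*(13*√13))) = 4719558 - (-10 + (169 + 403*√13)) = 4719558 - (159 + 403*√13) = 4719558 + (-159 - 403*√13) = 4719399 - 403*√13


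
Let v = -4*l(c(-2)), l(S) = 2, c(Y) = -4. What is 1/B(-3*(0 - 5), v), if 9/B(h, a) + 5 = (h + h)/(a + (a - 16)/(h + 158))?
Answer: -6115/6336 ≈ -0.96512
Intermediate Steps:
v = -8 (v = -4*2 = -8)
B(h, a) = 9/(-5 + 2*h/(a + (-16 + a)/(158 + h))) (B(h, a) = 9/(-5 + (h + h)/(a + (a - 16)/(h + 158))) = 9/(-5 + (2*h)/(a + (-16 + a)/(158 + h))) = 9/(-5 + 2*h/(a + (-16 + a)/(158 + h))))
1/B(-3*(0 - 5), v) = 1/(9*(-16 + 159*(-8) - (-24)*(0 - 5))/(80 - 795*(-8) + 2*(-3*(0 - 5))² + 316*(-3*(0 - 5)) - 5*(-8)*(-3*(0 - 5)))) = 1/(9*(-16 - 1272 - (-24)*(-5))/(80 + 6360 + 2*(-3*(-5))² + 316*(-3*(-5)) - 5*(-8)*(-3*(-5)))) = 1/(9*(-16 - 1272 - 8*15)/(80 + 6360 + 2*15² + 316*15 - 5*(-8)*15)) = 1/(9*(-16 - 1272 - 120)/(80 + 6360 + 2*225 + 4740 + 600)) = 1/(9*(-1408)/(80 + 6360 + 450 + 4740 + 600)) = 1/(9*(-1408)/12230) = 1/(9*(1/12230)*(-1408)) = 1/(-6336/6115) = -6115/6336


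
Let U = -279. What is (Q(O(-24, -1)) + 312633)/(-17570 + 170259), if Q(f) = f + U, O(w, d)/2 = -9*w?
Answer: 312786/152689 ≈ 2.0485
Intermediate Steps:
O(w, d) = -18*w (O(w, d) = 2*(-9*w) = -18*w)
Q(f) = -279 + f (Q(f) = f - 279 = -279 + f)
(Q(O(-24, -1)) + 312633)/(-17570 + 170259) = ((-279 - 18*(-24)) + 312633)/(-17570 + 170259) = ((-279 + 432) + 312633)/152689 = (153 + 312633)*(1/152689) = 312786*(1/152689) = 312786/152689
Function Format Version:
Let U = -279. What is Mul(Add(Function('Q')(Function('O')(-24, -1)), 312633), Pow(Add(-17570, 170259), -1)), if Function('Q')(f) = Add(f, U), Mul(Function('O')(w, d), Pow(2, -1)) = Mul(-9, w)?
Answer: Rational(312786, 152689) ≈ 2.0485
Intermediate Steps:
Function('O')(w, d) = Mul(-18, w) (Function('O')(w, d) = Mul(2, Mul(-9, w)) = Mul(-18, w))
Function('Q')(f) = Add(-279, f) (Function('Q')(f) = Add(f, -279) = Add(-279, f))
Mul(Add(Function('Q')(Function('O')(-24, -1)), 312633), Pow(Add(-17570, 170259), -1)) = Mul(Add(Add(-279, Mul(-18, -24)), 312633), Pow(Add(-17570, 170259), -1)) = Mul(Add(Add(-279, 432), 312633), Pow(152689, -1)) = Mul(Add(153, 312633), Rational(1, 152689)) = Mul(312786, Rational(1, 152689)) = Rational(312786, 152689)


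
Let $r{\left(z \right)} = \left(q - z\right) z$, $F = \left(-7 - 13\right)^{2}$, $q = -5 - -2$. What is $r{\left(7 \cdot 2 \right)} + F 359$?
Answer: $143362$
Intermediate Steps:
$q = -3$ ($q = -5 + 2 = -3$)
$F = 400$ ($F = \left(-20\right)^{2} = 400$)
$r{\left(z \right)} = z \left(-3 - z\right)$ ($r{\left(z \right)} = \left(-3 - z\right) z = z \left(-3 - z\right)$)
$r{\left(7 \cdot 2 \right)} + F 359 = - 7 \cdot 2 \left(3 + 7 \cdot 2\right) + 400 \cdot 359 = \left(-1\right) 14 \left(3 + 14\right) + 143600 = \left(-1\right) 14 \cdot 17 + 143600 = -238 + 143600 = 143362$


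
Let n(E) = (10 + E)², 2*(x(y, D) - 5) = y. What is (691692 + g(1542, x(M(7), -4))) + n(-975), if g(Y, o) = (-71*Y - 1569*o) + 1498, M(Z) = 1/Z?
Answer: 21097663/14 ≈ 1.5070e+6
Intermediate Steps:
x(y, D) = 5 + y/2
g(Y, o) = 1498 - 1569*o - 71*Y (g(Y, o) = (-1569*o - 71*Y) + 1498 = 1498 - 1569*o - 71*Y)
(691692 + g(1542, x(M(7), -4))) + n(-975) = (691692 + (1498 - 1569*(5 + (½)/7) - 71*1542)) + (10 - 975)² = (691692 + (1498 - 1569*(5 + (½)*(⅐)) - 109482)) + (-965)² = (691692 + (1498 - 1569*(5 + 1/14) - 109482)) + 931225 = (691692 + (1498 - 1569*71/14 - 109482)) + 931225 = (691692 + (1498 - 111399/14 - 109482)) + 931225 = (691692 - 1623175/14) + 931225 = 8060513/14 + 931225 = 21097663/14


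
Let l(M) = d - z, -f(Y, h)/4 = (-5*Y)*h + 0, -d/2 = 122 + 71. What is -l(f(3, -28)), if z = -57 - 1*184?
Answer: 145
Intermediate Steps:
d = -386 (d = -2*(122 + 71) = -2*193 = -386)
f(Y, h) = 20*Y*h (f(Y, h) = -4*((-5*Y)*h + 0) = -4*(-5*Y*h + 0) = -(-20)*Y*h = 20*Y*h)
z = -241 (z = -57 - 184 = -241)
l(M) = -145 (l(M) = -386 - 1*(-241) = -386 + 241 = -145)
-l(f(3, -28)) = -1*(-145) = 145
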